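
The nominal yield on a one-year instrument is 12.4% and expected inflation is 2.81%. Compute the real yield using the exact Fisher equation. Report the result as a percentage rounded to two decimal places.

By the Fisher relation, 1 + r = (1 + i)/(1 + π).
1 + r = 1.12400 / 1.02810 = 1.093279
r = 1.093279 − 1 = 9.3279%, i.e. 9.33%.

9.33%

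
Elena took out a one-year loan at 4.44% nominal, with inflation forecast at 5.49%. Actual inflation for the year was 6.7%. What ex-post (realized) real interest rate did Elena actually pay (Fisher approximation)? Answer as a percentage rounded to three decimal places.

Ex-post: 4.44% − 6.7% = -2.260%
So the realized real rate is -2.260%.

-2.260%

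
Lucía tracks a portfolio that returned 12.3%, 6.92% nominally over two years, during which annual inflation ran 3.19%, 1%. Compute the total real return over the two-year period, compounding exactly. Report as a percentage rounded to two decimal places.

15.21%

Nominal growth factor = 1.1230 × 1.0692 = 1.200712
Price-level growth factor = 1.0319 × 1.0100 = 1.042219
Real growth factor = 1.200712 / 1.042219 = 1.152072
Total real return = 1.152072 − 1 → 15.21%.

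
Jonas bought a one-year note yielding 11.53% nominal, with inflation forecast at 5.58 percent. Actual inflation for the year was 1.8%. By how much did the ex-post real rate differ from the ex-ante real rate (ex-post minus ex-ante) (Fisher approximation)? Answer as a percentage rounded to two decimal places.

3.78%

Ex-ante: 11.53% − 5.58% = 5.950%
Ex-post: 11.53% − 1.8% = 9.730%
Difference (ex-post − ex-ante) = 3.7800% → 3.78%.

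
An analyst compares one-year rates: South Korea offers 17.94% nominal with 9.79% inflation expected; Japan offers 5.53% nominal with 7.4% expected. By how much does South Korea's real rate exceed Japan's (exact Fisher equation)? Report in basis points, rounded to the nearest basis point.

South Korea: (1 + 0.1794)/(1 + 0.0979) − 1 = 7.4233%
Japan: (1 + 0.0553)/(1 + 0.0740) − 1 = -1.7412%
Differential = 7.4233% − (-1.7412%) = 9.1644% → 916 basis points.

916 basis points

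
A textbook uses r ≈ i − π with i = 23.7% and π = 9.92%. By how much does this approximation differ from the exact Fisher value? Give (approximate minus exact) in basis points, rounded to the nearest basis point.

Approximate: r ≈ 23.700% − 9.920% = 13.7800%
Exact: (1 + 0.2370)/(1 + 0.0992) − 1 = 12.5364%
Error = 13.7800% − 12.5364% = 1.2436% → 124 basis points.

124 basis points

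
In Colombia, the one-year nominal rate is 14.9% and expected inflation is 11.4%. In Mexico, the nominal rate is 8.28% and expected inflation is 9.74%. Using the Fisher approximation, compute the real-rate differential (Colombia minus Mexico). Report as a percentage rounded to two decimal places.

Colombia: 14.9% − 11.4% = 3.500%
Mexico: 8.28% − 9.74% = -1.460%
Differential = 4.960% → 4.96%.

4.96%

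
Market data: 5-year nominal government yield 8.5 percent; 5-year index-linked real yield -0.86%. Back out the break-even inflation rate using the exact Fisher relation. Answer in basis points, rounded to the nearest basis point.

944 basis points

(1 + π) = (1 + i)/(1 + r) = 1.08500 / 0.99140 = 1.094412
Break-even inflation = 1.094412 − 1 → 944 basis points.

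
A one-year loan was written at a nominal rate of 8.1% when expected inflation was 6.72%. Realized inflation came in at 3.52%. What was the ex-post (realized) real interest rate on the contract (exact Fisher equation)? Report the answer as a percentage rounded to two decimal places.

4.42%

Ex-post: (1 + 0.0810)/(1 + 0.0352) − 1 = 4.4243%
So the realized real rate is 4.42%.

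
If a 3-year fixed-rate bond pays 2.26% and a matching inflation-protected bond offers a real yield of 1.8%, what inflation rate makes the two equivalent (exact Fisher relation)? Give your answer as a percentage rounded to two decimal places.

(1 + π) = (1 + i)/(1 + r) = 1.02260 / 1.01800 = 1.004519
Break-even inflation = 1.004519 − 1 → 0.45%.

0.45%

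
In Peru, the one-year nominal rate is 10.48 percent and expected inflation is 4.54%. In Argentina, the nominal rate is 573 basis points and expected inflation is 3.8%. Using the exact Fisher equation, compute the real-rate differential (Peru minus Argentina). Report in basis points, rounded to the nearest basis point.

382 basis points

Peru: (1 + 0.1048)/(1 + 0.0454) − 1 = 5.6820%
Argentina: (1 + 0.0573)/(1 + 0.0380) − 1 = 1.8593%
Differential = 5.6820% − 1.8593% = 3.8227% → 382 basis points.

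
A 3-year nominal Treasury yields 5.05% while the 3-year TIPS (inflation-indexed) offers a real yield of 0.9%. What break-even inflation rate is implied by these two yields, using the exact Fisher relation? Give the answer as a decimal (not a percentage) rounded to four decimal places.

(1 + π) = (1 + i)/(1 + r) = 1.05050 / 1.00900 = 1.041130
Break-even inflation = 1.041130 − 1 → 0.0411.

0.0411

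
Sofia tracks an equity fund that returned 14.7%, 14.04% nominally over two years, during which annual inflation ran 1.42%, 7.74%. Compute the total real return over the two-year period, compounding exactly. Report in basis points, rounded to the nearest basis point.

1971 basis points

Compound the nominal returns: 1.1470 × 1.1404 = 1.308039.
Compound inflation: 1.0142 × 1.0774 = 1.092699.
Deflate: 1.308039 / 1.092699 = 1.197071.
Total real return = 1.197071 − 1 → 1971 basis points.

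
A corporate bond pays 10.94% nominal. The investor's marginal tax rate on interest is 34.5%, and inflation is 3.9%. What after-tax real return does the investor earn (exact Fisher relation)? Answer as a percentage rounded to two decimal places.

3.14%

After-tax nominal return = 10.94% × (1 − 0.345) = 7.1657%.
1 + r = 1.071657 / 1.03900 = 1.031431
After-tax real rate = 1.031431 − 1 → 3.14%.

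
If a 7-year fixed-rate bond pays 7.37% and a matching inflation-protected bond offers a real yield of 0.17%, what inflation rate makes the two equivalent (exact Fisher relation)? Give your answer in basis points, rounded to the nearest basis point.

(1 + π) = (1 + i)/(1 + r) = 1.07370 / 1.00170 = 1.071878
Break-even inflation = 1.071878 − 1 → 719 basis points.

719 basis points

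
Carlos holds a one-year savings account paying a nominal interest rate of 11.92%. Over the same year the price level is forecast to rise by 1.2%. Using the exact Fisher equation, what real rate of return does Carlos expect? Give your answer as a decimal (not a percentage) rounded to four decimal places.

By the Fisher equation, 1 + r = (1 + i)/(1 + π).
1 + r = 1.11920 / 1.01200 = 1.105929
r = 1.105929 − 1 = 10.5929%, i.e. 0.1059.

0.1059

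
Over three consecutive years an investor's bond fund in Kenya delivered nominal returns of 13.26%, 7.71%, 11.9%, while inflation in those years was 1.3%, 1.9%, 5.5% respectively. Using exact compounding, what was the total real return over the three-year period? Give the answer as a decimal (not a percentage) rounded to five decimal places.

0.25351

Nominal growth factor = 1.1326 × 1.0771 × 1.1190 = 1.365094
Price-level growth factor = 1.0130 × 1.0190 × 1.0550 = 1.089021
Real growth factor = 1.365094 / 1.089021 = 1.253506
Total real return = 1.253506 − 1 → 0.25351.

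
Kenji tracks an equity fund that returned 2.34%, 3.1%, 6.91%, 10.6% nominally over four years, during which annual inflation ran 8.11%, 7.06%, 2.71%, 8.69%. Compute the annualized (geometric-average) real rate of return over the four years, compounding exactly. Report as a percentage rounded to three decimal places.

Nominal growth factor = 1.0234 × 1.0310 × 1.0691 × 1.1060 = 1.24760623
Price-level growth factor = 1.0811 × 1.0706 × 1.0271 × 1.0869 = 1.29209791
Real growth factor = 1.24760623 / 1.29209791 = 0.96556632
Annualized real rate = 0.96556632^(1/4) − 1 = -0.8722% → -0.872%.

-0.872%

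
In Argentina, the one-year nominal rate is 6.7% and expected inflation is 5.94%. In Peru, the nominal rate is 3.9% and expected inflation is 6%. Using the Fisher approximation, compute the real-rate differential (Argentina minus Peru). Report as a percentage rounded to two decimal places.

Argentina: 6.7% − 5.94% = 0.760%
Peru: 3.9% − 6% = -2.100%
Differential = 2.860% → 2.86%.

2.86%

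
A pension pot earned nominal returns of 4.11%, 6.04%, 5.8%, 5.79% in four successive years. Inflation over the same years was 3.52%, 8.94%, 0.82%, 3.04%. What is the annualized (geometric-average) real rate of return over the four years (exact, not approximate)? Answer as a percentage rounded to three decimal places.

Compound the nominal returns: 1.0411 × 1.0604 × 1.0580 × 1.0579 = 1.23564140.
Compound inflation: 1.0352 × 1.0894 × 1.0082 × 1.0304 = 1.17155903.
Deflate: 1.23564140 / 1.17155903 = 1.05469837.
Annualized real rate = 1.05469837^(1/4) − 1 = 1.3403% → 1.340%.

1.340%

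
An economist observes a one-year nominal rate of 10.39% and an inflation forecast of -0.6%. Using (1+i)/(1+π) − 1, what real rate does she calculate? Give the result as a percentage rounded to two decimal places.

11.06%

By the Fisher identity, 1 + r = (1 + i)/(1 + π).
1 + r = 1.10390 / 0.99400 = 1.110563
r = 1.110563 − 1 = 11.0563%, i.e. 11.06%.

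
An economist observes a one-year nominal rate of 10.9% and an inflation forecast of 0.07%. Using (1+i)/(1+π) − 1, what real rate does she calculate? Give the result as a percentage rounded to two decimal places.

10.82%

By the Fisher relation, 1 + r = (1 + i)/(1 + π).
1 + r = 1.10900 / 1.00070 = 1.108224
r = 1.108224 − 1 = 10.8224%, i.e. 10.82%.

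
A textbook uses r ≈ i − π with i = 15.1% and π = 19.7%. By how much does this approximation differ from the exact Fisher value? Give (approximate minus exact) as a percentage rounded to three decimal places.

-0.757%

Approximate: r ≈ 15.100% − 19.700% = -4.6000%
Exact: (1 + 0.1510)/(1 + 0.1970) − 1 = -3.8429%
Error = -4.6000% − (-3.8429%) = -0.7571% → -0.757%.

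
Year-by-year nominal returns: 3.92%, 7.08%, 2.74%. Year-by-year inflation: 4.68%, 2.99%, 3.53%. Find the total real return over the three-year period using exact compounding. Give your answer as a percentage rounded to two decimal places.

2.43%

Compound the nominal returns: 1.0392 × 1.0708 × 1.0274 = 1.143265.
Compound inflation: 1.0468 × 1.0299 × 1.0353 = 1.116156.
Deflate: 1.143265 / 1.116156 = 1.024288.
Total real return = 1.024288 − 1 → 2.43%.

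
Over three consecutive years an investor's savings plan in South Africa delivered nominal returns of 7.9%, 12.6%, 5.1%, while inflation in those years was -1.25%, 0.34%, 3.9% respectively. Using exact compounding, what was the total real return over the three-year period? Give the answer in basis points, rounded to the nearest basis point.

Compound the nominal returns: 1.0790 × 1.1260 × 1.0510 = 1.276917.
Compound inflation: 0.9875 × 1.0034 × 1.0390 = 1.029501.
Deflate: 1.276917 / 1.029501 = 1.240326.
Total real return = 1.240326 − 1 → 2403 basis points.

2403 basis points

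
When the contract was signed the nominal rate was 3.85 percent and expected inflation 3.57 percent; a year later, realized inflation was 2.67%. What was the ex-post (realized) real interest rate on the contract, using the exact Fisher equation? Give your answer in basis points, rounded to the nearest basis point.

115 basis points

Ex-post: (1 + 0.0385)/(1 + 0.0267) − 1 = 1.1493%
So the realized real rate is 115 basis points.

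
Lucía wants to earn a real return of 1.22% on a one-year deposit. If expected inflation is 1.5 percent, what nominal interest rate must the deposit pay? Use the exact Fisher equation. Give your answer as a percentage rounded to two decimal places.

(1 + i) = (1 + r)(1 + π) = 1.01220 × 1.01500 = 1.027383
i = 1.027383 − 1, so the required nominal rate is 2.74%.

2.74%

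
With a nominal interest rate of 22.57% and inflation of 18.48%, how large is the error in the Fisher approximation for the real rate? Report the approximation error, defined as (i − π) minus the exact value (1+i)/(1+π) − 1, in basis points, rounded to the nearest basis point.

Approximate: r ≈ 22.570% − 18.480% = 4.0900%
Exact: (1 + 0.2257)/(1 + 0.1848) − 1 = 3.4521%
Error = 4.0900% − 3.4521% = 0.6379% → 64 basis points.

64 basis points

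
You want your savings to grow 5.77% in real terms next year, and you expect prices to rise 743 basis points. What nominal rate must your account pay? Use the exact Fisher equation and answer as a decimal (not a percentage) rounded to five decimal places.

0.13629

(1 + i) = (1 + r)(1 + π) = 1.05770 × 1.07430 = 1.13628711
i = 1.13628711 − 1, so the required nominal rate is 0.13629.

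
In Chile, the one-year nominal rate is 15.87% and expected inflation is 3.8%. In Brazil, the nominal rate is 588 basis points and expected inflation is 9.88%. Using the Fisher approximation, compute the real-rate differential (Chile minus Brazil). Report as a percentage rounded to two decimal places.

Chile: 15.87% − 3.8% = 12.070%
Brazil: 5.88% − 9.88% = -4.000%
Differential = 16.070% → 16.07%.

16.07%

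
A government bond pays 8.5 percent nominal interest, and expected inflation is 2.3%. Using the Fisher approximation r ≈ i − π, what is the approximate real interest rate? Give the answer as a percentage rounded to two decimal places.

r ≈ i − π = 8.5% − 2.3% = 6.20%.

6.20%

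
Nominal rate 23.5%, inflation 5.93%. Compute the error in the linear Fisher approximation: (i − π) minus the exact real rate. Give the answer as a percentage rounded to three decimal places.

0.984%

Approximate: r ≈ 23.500% − 5.930% = 17.5700%
Exact: (1 + 0.2350)/(1 + 0.0593) − 1 = 16.5864%
Error = 17.5700% − 16.5864% = 0.9836% → 0.984%.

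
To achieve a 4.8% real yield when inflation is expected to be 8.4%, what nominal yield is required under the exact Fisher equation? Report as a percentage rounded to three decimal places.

(1 + i) = (1 + r)(1 + π) = 1.04800 × 1.08400 = 1.136032
i = 1.136032 − 1, so the required nominal rate is 13.603%.

13.603%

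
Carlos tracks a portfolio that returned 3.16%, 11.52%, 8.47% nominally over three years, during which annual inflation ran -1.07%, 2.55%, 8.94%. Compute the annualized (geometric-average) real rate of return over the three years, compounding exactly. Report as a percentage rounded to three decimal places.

4.130%

Nominal growth factor = 1.0316 × 1.1152 × 1.0847 = 1.24788262
Price-level growth factor = 0.9893 × 1.0255 × 1.0894 = 1.10522588
Real growth factor = 1.24788262 / 1.10522588 = 1.12907474
Annualized real rate = 1.12907474^(1/3) − 1 = 4.1296% → 4.130%.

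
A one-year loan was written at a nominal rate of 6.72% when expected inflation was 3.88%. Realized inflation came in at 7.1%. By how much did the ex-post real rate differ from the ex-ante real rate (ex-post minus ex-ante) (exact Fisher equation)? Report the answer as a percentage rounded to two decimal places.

Ex-ante: (1 + 0.0672)/(1 + 0.0388) − 1 = 2.7339%
Ex-post: (1 + 0.0672)/(1 + 0.0710) − 1 = -0.3548%
Difference (ex-post − ex-ante) = -3.0887% → -3.09%.

-3.09%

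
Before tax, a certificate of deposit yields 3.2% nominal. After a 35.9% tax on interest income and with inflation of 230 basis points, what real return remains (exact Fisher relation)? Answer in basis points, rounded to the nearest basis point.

-24 basis points

After-tax nominal return = 3.2% × (1 − 0.359) = 2.0512%.
1 + r = 1.020512 / 1.02300 = 0.997568
After-tax real rate = 0.997568 − 1 → -24 basis points.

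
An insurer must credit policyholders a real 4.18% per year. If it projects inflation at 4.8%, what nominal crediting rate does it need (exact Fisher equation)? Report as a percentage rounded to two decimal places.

9.18%

(1 + i) = (1 + r)(1 + π) = 1.04180 × 1.04800 = 1.0918064
i = 1.0918064 − 1, so the required nominal rate is 9.18%.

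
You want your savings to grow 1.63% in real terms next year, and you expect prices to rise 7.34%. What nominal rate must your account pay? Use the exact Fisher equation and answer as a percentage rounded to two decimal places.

(1 + i) = (1 + r)(1 + π) = 1.01630 × 1.07340 = 1.09089642
i = 1.09089642 − 1, so the required nominal rate is 9.09%.

9.09%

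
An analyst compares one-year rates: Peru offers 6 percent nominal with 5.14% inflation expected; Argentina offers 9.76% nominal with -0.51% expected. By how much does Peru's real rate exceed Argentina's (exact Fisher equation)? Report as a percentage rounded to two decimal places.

Peru: (1 + 0.0600)/(1 + 0.0514) − 1 = 0.8180%
Argentina: (1 + 0.0976)/(1 − 0.0051) − 1 = 10.3226%
Differential = 0.8180% − 10.3226% = -9.5047% → -9.50%.

-9.50%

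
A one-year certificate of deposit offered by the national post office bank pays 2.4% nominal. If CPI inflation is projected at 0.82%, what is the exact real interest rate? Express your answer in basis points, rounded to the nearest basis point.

157 basis points

1 + r = 1.02400 / 1.00820 = 1.015671
r = 1.015671 − 1 = 1.5671%, i.e. 157 basis points.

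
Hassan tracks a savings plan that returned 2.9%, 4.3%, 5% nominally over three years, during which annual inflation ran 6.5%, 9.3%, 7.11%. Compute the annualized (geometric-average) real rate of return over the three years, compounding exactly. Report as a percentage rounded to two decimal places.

Compound the nominal returns: 1.0290 × 1.0430 × 1.0500 = 1.12690935.
Compound inflation: 1.0650 × 1.0930 × 1.0711 = 1.24680860.
Deflate: 1.12690935 / 1.24680860 = 0.90383508.
Annualized real rate = 0.90383508^(1/3) − 1 = -3.3141% → -3.31%.

-3.31%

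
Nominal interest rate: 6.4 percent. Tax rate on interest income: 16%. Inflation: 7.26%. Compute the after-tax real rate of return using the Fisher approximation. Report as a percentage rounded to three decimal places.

-1.884%

After-tax nominal return = 6.4% × (1 − 0.16) = 5.3760%.
r ≈ 5.3760% − 7.26% → -1.884%.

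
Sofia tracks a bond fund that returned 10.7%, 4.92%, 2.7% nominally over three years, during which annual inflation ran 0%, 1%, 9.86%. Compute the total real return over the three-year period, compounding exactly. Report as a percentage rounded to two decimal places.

Nominal growth factor = 1.1070 × 1.0492 × 1.0270 = 1.192824
Price-level growth factor = 1.0000 × 1.0100 × 1.0986 = 1.109586
Real growth factor = 1.192824 / 1.109586 = 1.075017
Total real return = 1.075017 − 1 → 7.50%.

7.50%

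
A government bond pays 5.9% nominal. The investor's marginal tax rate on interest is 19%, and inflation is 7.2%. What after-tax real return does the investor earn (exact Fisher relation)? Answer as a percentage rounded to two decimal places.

-2.26%

After-tax nominal return = 5.9% × (1 − 0.19) = 4.7790%.
1 + r = 1.04779 / 1.07200 = 0.977416
After-tax real rate = 0.977416 − 1 → -2.26%.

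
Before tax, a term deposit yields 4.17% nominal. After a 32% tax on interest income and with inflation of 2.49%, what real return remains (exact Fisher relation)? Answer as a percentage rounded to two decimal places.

0.34%

After-tax nominal return = 4.17% × (1 − 0.32) = 2.8356%.
1 + r = 1.028356 / 1.02490 = 1.003372
After-tax real rate = 1.003372 − 1 → 0.34%.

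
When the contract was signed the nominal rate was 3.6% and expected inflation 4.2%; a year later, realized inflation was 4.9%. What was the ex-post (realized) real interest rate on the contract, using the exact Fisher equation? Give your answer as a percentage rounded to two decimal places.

Ex-post: (1 + 0.0360)/(1 + 0.0490) − 1 = -1.2393%
So the realized real rate is -1.24%.

-1.24%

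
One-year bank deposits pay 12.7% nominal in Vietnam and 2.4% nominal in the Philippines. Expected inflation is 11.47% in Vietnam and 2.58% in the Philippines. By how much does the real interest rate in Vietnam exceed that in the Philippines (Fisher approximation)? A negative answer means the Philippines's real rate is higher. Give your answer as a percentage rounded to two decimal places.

Vietnam: 12.7% − 11.47% = 1.230%
The Philippines: 2.4% − 2.58% = -0.180%
Differential = 1.410% → 1.41%.

1.41%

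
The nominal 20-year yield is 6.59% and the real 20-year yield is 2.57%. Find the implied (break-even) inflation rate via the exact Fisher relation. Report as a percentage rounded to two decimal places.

(1 + π) = (1 + i)/(1 + r) = 1.06590 / 1.02570 = 1.039193
Break-even inflation = 1.039193 − 1 → 3.92%.

3.92%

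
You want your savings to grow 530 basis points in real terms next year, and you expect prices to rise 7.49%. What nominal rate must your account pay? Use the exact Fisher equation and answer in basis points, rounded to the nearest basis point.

1319 basis points

(1 + i) = (1 + r)(1 + π) = 1.05300 × 1.07490 = 1.1318697
i = 1.1318697 − 1, so the required nominal rate is 1319 basis points.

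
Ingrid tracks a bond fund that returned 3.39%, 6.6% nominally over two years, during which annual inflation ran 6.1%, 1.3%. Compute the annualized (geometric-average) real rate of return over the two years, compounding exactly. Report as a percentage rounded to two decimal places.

Nominal growth factor = 1.0339 × 1.0660 = 1.10213740
Price-level growth factor = 1.0610 × 1.0130 = 1.07479300
Real growth factor = 1.10213740 / 1.07479300 = 1.02544155
Annualized real rate = 1.02544155^(1/2) − 1 = 1.2641% → 1.26%.

1.26%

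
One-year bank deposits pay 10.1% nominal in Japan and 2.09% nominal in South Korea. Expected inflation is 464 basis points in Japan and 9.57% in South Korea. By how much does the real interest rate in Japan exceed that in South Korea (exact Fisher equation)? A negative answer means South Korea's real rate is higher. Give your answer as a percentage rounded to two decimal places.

Japan: (1 + 0.1010)/(1 + 0.0464) − 1 = 5.2179%
South Korea: (1 + 0.0209)/(1 + 0.0957) − 1 = -6.8267%
Differential = 5.2179% − (-6.8267%) = 12.0446% → 12.04%.

12.04%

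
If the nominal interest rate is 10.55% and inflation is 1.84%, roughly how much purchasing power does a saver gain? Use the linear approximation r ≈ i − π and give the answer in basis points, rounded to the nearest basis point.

871 basis points

r ≈ i − π = 10.55% − 1.84% = 871 basis points.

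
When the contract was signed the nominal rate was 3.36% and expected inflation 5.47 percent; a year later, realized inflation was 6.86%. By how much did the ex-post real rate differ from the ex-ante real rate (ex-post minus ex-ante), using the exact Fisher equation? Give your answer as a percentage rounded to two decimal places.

Ex-ante: (1 + 0.0336)/(1 + 0.0547) − 1 = -2.0006%
Ex-post: (1 + 0.0336)/(1 + 0.0686) − 1 = -3.2753%
Difference (ex-post − ex-ante) = -1.2747% → -1.27%.

-1.27%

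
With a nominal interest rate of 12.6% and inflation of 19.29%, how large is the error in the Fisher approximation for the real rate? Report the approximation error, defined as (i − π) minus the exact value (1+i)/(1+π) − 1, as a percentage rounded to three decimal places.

-1.082%

Approximate: r ≈ 12.600% − 19.290% = -6.6900%
Exact: (1 + 0.1260)/(1 + 0.1929) − 1 = -5.6082%
Error = -6.6900% − (-5.6082%) = -1.0818% → -1.082%.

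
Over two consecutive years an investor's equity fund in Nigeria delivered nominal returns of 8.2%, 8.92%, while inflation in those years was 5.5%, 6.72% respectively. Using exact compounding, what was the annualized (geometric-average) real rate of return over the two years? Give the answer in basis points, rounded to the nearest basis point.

Compound the nominal returns: 1.0820 × 1.0892 = 1.17851440.
Compound inflation: 1.0550 × 1.0672 = 1.12589600.
Deflate: 1.17851440 / 1.12589600 = 1.04673469.
Annualized real rate = 1.04673469^(1/2) − 1 = 2.3101% → 231 basis points.

231 basis points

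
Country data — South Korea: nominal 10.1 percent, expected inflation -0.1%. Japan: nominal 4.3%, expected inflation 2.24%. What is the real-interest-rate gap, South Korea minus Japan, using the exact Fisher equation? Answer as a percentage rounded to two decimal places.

8.20%

South Korea: (1 + 0.1010)/(1 − 0.0010) − 1 = 10.2102%
Japan: (1 + 0.0430)/(1 + 0.0224) − 1 = 2.0149%
Differential = 10.2102% − 2.0149% = 8.1953% → 8.20%.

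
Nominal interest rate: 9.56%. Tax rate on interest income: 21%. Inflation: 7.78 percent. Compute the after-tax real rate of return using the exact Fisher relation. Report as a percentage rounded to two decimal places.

After-tax nominal return = 9.56% × (1 − 0.21) = 7.5524%.
1 + r = 1.075524 / 1.07780 = 0.997888
After-tax real rate = 0.997888 − 1 → -0.21%.

-0.21%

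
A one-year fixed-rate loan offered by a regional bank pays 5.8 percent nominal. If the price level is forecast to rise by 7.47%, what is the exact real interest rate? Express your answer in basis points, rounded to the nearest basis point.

1 + r = 1.05800 / 1.07470 = 0.984461
r = 0.984461 − 1 = -1.5539%, i.e. -155 basis points.

-155 basis points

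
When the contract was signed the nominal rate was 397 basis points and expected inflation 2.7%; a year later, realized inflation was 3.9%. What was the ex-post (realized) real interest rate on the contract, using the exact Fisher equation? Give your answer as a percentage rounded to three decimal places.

0.067%

Ex-post: (1 + 0.0397)/(1 + 0.0390) − 1 = 0.0674%
So the realized real rate is 0.067%.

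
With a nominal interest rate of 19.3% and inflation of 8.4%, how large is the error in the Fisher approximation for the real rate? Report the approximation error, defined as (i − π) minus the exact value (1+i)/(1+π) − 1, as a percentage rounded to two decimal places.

0.84%

Approximate: r ≈ 19.300% − 8.400% = 10.9000%
Exact: (1 + 0.1930)/(1 + 0.0840) − 1 = 10.0554%
Error = 10.9000% − 10.0554% = 0.8446% → 0.84%.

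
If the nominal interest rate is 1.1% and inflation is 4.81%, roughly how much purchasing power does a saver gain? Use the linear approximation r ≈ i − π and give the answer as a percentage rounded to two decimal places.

r ≈ i − π = 1.1% − 4.81% = -3.71%.

-3.71%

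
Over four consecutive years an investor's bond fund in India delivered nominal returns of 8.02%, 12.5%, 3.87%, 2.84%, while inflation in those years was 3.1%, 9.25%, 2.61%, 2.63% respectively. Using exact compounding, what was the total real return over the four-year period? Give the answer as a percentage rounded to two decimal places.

Nominal growth factor = 1.0802 × 1.1250 × 1.0387 × 1.0284 = 1.298102
Price-level growth factor = 1.0310 × 1.0925 × 1.0261 × 1.0263 = 1.186162
Real growth factor = 1.298102 / 1.186162 = 1.094371
Total real return = 1.094371 − 1 → 9.44%.

9.44%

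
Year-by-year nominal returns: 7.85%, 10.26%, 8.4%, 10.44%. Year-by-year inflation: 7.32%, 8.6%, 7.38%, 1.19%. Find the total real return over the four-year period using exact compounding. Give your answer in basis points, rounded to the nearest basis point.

1241 basis points

Compound the nominal returns: 1.0785 × 1.1026 × 1.0840 × 1.1044 = 1.423619.
Compound inflation: 1.0732 × 1.0860 × 1.0738 × 1.0119 = 1.266402.
Deflate: 1.423619 / 1.266402 = 1.124145.
Total real return = 1.124145 − 1 → 1241 basis points.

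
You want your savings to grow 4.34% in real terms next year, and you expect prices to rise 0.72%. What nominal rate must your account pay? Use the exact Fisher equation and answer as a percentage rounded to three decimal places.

5.091%

(1 + i) = (1 + r)(1 + π) = 1.04340 × 1.00720 = 1.05091248
i = 1.05091248 − 1, so the required nominal rate is 5.091%.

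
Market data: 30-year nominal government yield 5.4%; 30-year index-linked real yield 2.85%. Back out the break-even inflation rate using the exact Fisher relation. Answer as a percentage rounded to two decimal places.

(1 + π) = (1 + i)/(1 + r) = 1.05400 / 1.02850 = 1.024793
Break-even inflation = 1.024793 − 1 → 2.48%.

2.48%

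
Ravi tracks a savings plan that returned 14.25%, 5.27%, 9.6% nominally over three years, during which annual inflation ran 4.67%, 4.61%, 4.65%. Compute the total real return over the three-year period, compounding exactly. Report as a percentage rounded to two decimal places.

Nominal growth factor = 1.1425 × 1.0527 × 1.0960 = 1.318170
Price-level growth factor = 1.0467 × 1.0461 × 1.0465 = 1.145868
Real growth factor = 1.318170 / 1.145868 = 1.150368
Total real return = 1.150368 − 1 → 15.04%.

15.04%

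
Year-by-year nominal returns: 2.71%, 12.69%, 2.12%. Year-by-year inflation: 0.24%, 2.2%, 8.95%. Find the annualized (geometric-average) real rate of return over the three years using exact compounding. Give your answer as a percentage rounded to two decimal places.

1.93%

Compound the nominal returns: 1.0271 × 1.1269 × 1.0212 = 1.18197670.
Compound inflation: 1.0024 × 1.0220 × 1.0895 = 1.11614133.
Deflate: 1.18197670 / 1.11614133 = 1.05898480.
Annualized real rate = 1.05898480^(1/3) − 1 = 1.9287% → 1.93%.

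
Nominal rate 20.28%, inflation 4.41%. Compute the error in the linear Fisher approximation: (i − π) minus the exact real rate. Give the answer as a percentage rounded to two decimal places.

Approximate: r ≈ 20.280% − 4.410% = 15.8700%
Exact: (1 + 0.2028)/(1 + 0.0441) − 1 = 15.1997%
Error = 15.8700% − 15.1997% = 0.6703% → 0.67%.

0.67%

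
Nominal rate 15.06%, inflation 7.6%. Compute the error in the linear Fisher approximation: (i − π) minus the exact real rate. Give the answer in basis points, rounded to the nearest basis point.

53 basis points

Approximate: r ≈ 15.060% − 7.600% = 7.4600%
Exact: (1 + 0.1506)/(1 + 0.0760) − 1 = 6.9331%
Error = 7.4600% − 6.9331% = 0.5269% → 53 basis points.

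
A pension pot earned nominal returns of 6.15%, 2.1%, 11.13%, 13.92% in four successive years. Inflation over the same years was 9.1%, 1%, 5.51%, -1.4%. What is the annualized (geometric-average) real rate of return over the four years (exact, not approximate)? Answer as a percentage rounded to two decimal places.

Compound the nominal returns: 1.0615 × 1.0210 × 1.1113 × 1.1392 = 1.37207241.
Compound inflation: 1.0910 × 1.0100 × 1.0551 × 0.9860 = 1.14634849.
Deflate: 1.37207241 / 1.14634849 = 1.19690690.
Annualized real rate = 1.19690690^(1/4) − 1 = 4.5960% → 4.60%.

4.60%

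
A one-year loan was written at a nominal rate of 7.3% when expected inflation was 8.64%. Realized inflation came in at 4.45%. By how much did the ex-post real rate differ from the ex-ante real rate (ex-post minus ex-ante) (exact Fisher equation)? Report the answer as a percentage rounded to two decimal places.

3.96%

Ex-ante: (1 + 0.0730)/(1 + 0.0864) − 1 = -1.2334%
Ex-post: (1 + 0.0730)/(1 + 0.0445) − 1 = 2.7286%
Difference (ex-post − ex-ante) = 3.9620% → 3.96%.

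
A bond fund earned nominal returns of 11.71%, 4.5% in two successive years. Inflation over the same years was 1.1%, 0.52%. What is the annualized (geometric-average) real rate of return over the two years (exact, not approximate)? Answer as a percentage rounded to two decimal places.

Compound the nominal returns: 1.1171 × 1.0450 = 1.16736950.
Compound inflation: 1.0110 × 1.0052 = 1.01625720.
Deflate: 1.16736950 / 1.01625720 = 1.14869494.
Annualized real rate = 1.14869494^(1/2) − 1 = 7.1772% → 7.18%.

7.18%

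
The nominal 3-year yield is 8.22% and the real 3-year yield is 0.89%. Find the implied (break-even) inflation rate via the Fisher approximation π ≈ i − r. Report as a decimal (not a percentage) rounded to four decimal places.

0.0733

π ≈ i − r = 8.22% − 0.89% → 0.0733.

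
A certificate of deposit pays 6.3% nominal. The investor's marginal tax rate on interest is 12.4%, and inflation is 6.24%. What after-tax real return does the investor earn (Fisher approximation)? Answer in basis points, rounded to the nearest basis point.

After-tax nominal return = 6.3% × (1 − 0.124) = 5.5188%.
r ≈ 5.5188% − 6.24% → -72 basis points.

-72 basis points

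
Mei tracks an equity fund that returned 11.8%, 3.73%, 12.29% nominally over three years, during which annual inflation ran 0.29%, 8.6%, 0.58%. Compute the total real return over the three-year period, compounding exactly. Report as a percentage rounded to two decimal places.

Compound the nominal returns: 1.1180 × 1.0373 × 1.1229 = 1.302229.
Compound inflation: 1.0029 × 1.0860 × 1.0058 = 1.095466.
Deflate: 1.302229 / 1.095466 = 1.188744.
Total real return = 1.188744 − 1 → 18.87%.

18.87%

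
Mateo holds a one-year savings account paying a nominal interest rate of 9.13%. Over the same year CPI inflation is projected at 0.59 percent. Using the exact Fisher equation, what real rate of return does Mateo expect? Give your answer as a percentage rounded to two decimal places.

8.49%

1 + r = 1.09130 / 1.00590 = 1.084899
r = 1.084899 − 1 = 8.4899%, i.e. 8.49%.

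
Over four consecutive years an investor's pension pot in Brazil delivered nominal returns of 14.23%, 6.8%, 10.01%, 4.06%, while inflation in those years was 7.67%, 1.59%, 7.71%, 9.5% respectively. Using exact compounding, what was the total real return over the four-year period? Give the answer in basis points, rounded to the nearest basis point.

Compound the nominal returns: 1.1423 × 1.0680 × 1.1001 × 1.0406 = 1.396585.
Compound inflation: 1.0767 × 1.0159 × 1.0771 × 1.0950 = 1.290078.
Deflate: 1.396585 / 1.290078 = 1.082559.
Total real return = 1.082559 − 1 → 826 basis points.

826 basis points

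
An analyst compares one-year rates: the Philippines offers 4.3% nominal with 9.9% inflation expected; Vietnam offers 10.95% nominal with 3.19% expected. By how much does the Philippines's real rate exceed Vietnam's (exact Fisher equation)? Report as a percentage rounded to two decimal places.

The Philippines: (1 + 0.0430)/(1 + 0.0990) − 1 = -5.0955%
Vietnam: (1 + 0.1095)/(1 + 0.0319) − 1 = 7.5201%
Differential = -5.0955% − 7.5201% = -12.6156% → -12.62%.

-12.62%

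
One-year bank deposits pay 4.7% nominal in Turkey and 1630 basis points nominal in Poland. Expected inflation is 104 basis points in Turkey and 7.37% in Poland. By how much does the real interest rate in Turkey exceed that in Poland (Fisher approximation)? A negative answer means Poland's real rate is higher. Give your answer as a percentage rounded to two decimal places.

-5.27%

Turkey: 4.7% − 1.04% = 3.660%
Poland: 16.3% − 7.37% = 8.930%
Differential = -5.270% → -5.27%.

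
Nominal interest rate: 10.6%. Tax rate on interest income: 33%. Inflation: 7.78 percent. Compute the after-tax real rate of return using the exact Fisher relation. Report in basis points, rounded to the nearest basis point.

After-tax nominal return = 10.6% × (1 − 0.33) = 7.1020%.
1 + r = 1.07102 / 1.07780 = 0.993709
After-tax real rate = 0.993709 − 1 → -63 basis points.

-63 basis points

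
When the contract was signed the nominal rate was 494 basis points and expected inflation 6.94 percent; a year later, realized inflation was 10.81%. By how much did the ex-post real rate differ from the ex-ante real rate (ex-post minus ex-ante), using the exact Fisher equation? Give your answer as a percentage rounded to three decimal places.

-3.427%

Ex-ante: (1 + 0.0494)/(1 + 0.0694) − 1 = -1.8702%
Ex-post: (1 + 0.0494)/(1 + 0.1081) − 1 = -5.2974%
Difference (ex-post − ex-ante) = -3.4271% → -3.427%.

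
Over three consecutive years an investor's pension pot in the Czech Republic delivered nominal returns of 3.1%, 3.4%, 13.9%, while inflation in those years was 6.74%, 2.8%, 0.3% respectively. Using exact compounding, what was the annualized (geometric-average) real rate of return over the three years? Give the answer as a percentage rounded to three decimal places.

Compound the nominal returns: 1.0310 × 1.0340 × 1.1390 = 1.21423551.
Compound inflation: 1.0674 × 1.0280 × 1.0030 = 1.10057906.
Deflate: 1.21423551 / 1.10057906 = 1.10326968.
Annualized real rate = 1.10326968^(1/3) − 1 = 3.3302% → 3.330%.

3.330%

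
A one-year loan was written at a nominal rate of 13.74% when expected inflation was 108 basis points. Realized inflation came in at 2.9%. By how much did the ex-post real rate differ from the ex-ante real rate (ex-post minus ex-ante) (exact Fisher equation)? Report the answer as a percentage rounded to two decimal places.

-1.99%

Ex-ante: (1 + 0.1374)/(1 + 0.0108) − 1 = 12.5247%
Ex-post: (1 + 0.1374)/(1 + 0.0290) − 1 = 10.5345%
Difference (ex-post − ex-ante) = -1.9902% → -1.99%.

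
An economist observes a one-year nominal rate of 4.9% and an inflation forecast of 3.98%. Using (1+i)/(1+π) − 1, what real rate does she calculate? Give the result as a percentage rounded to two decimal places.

By the Fisher equation, 1 + r = (1 + i)/(1 + π).
1 + r = 1.04900 / 1.03980 = 1.008848
r = 1.008848 − 1 = 0.8848%, i.e. 0.88%.

0.88%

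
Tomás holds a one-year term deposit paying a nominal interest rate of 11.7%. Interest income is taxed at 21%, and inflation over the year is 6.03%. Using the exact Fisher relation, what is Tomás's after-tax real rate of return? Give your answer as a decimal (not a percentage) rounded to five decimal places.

After-tax nominal return = 11.7% × (1 − 0.21) = 9.2430%.
1 + r = 1.09243 / 1.06030 = 1.030303
After-tax real rate = 1.030303 − 1 → 0.03030.

0.03030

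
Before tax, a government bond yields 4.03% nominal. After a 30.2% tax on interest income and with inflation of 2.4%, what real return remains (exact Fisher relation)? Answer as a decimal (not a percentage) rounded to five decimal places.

0.00403

After-tax nominal return = 4.03% × (1 − 0.302) = 2.81294%.
1 + r = 1.0281294 / 1.02400 = 1.004033
After-tax real rate = 1.004033 − 1 → 0.00403.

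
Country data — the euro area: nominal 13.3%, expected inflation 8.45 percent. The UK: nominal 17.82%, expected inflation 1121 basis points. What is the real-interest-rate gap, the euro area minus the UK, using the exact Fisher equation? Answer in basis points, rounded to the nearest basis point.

-147 basis points

The euro area: (1 + 0.1330)/(1 + 0.0845) − 1 = 4.4721%
The UK: (1 + 0.1782)/(1 + 0.1121) − 1 = 5.9437%
Differential = 4.4721% − 5.9437% = -1.4716% → -147 basis points.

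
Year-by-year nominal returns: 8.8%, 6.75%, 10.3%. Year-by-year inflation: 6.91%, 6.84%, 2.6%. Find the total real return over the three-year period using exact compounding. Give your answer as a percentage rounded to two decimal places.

Compound the nominal returns: 1.0880 × 1.0675 × 1.1030 = 1.281068.
Compound inflation: 1.0691 × 1.0684 × 1.0260 = 1.171924.
Deflate: 1.281068 / 1.171924 = 1.093132.
Total real return = 1.093132 − 1 → 9.31%.

9.31%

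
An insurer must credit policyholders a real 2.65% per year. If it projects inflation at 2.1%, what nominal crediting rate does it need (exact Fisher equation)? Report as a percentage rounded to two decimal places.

4.81%

(1 + i) = (1 + r)(1 + π) = 1.02650 × 1.02100 = 1.0480565
i = 1.0480565 − 1, so the required nominal rate is 4.81%.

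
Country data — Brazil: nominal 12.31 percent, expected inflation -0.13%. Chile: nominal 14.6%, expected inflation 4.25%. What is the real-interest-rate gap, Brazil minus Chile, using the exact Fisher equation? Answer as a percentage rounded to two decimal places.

2.53%

Brazil: (1 + 0.1231)/(1 − 0.0013) − 1 = 12.4562%
Chile: (1 + 0.1460)/(1 + 0.0425) − 1 = 9.9281%
Differential = 12.4562% − 9.9281% = 2.5281% → 2.53%.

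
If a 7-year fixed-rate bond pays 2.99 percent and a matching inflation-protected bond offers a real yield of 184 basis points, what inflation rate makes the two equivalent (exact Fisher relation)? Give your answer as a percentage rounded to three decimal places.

(1 + π) = (1 + i)/(1 + r) = 1.02990 / 1.01840 = 1.011292
Break-even inflation = 1.011292 − 1 → 1.129%.

1.129%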